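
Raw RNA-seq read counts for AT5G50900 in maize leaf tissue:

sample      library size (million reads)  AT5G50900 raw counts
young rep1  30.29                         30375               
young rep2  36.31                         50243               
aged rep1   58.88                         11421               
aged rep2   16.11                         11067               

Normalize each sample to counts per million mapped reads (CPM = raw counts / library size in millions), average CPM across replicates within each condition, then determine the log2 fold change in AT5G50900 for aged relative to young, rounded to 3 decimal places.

CPM(young rep1) = 30375 / 30.29 = 1002.8062
CPM(young rep2) = 50243 / 36.31 = 1383.7235
CPM(aged rep1) = 11421 / 58.88 = 193.9708
CPM(aged rep2) = 11067 / 16.11 = 686.9646
mean CPM(young) = 1193.2648; mean CPM(aged) = 440.4677
Fold change = 440.4677 / 1193.2648 = 0.36913
log2(0.36913) = -1.4378

-1.438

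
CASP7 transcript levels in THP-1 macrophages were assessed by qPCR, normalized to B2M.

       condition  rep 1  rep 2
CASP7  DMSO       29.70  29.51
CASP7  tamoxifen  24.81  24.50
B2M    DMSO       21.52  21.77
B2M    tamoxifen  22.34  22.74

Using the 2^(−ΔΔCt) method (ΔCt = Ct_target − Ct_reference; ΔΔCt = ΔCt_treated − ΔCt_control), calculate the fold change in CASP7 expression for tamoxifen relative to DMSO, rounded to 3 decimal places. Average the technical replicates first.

Mean Ct: CASP7 DMSO 29.605; CASP7 tamoxifen 24.655; B2M DMSO 21.645; B2M tamoxifen 22.540
ΔCt(DMSO) = 29.605 − 21.645 = 7.960
ΔCt(tamoxifen) = 24.655 − 22.540 = 2.115
ΔΔCt = 2.115 − 7.960 = -5.845
Fold change = 2^(−(-5.845)) = 2^5.845 = 57.4805

57.480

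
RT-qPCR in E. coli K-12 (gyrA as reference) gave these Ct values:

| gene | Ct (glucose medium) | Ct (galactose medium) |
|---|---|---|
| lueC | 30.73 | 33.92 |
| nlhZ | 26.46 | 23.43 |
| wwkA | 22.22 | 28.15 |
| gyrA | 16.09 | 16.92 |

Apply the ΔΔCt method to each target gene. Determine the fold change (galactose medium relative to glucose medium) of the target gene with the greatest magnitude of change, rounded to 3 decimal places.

0.029

lueC: ΔΔCt = (33.92−16.92) − (30.73−16.09) = 17.00 − 14.64 = 2.36; fold change = 2^-2.36 = 0.195
nlhZ: ΔΔCt = (23.43−16.92) − (26.46−16.09) = 6.51 − 10.37 = -3.86; fold change = 2^3.86 = 14.520
wwkA: ΔΔCt = (28.15−16.92) − (22.22−16.09) = 11.23 − 6.13 = 5.10; fold change = 2^-5.10 = 0.029
wwkA has the largest |ΔΔCt| = 5.10.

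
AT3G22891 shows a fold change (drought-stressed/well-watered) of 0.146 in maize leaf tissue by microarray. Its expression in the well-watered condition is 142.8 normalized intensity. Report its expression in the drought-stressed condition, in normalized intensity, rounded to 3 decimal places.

20.849

drought-stressed expression = 142.8 × 0.146 = 20.849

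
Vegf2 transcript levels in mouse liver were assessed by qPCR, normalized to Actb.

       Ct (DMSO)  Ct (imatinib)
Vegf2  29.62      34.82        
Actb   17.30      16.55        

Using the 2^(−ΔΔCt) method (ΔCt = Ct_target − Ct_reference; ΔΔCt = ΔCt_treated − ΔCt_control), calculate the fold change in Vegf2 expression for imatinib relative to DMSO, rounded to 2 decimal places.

0.02

ΔCt(DMSO) = 29.620 − 17.300 = 12.320
ΔCt(imatinib) = 34.820 − 16.550 = 18.270
ΔΔCt = 18.270 − 12.320 = 5.950
Fold change = 2^(−5.950) = 0.016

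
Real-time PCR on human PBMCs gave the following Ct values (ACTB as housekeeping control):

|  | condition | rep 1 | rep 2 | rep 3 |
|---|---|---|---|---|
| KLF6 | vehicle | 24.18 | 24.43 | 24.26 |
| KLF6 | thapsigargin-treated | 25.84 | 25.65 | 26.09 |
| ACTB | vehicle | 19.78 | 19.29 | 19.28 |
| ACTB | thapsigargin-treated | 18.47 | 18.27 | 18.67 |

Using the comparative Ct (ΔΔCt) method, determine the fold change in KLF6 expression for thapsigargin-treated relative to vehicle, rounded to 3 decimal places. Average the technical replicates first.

0.171

Mean Ct: KLF6 vehicle 24.290; KLF6 thapsigargin-treated 25.860; ACTB vehicle 19.450; ACTB thapsigargin-treated 18.470
ΔCt(vehicle) = 24.290 − 19.450 = 4.840
ΔCt(thapsigargin-treated) = 25.860 − 18.470 = 7.390
ΔΔCt = 7.390 − 4.840 = 2.550
Fold change = 2^(−2.550) = 0.1708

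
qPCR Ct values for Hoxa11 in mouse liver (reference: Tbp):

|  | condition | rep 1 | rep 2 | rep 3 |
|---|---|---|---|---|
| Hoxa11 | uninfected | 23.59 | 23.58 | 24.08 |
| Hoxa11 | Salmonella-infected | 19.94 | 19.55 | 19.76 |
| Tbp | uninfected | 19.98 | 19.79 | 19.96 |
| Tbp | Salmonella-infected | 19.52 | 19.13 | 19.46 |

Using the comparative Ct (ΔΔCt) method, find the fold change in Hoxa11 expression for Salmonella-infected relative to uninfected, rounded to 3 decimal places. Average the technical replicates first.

11.004

Mean Ct: Hoxa11 uninfected 23.750; Hoxa11 Salmonella-infected 19.750; Tbp uninfected 19.910; Tbp Salmonella-infected 19.370
ΔCt(uninfected) = 23.750 − 19.910 = 3.840
ΔCt(Salmonella-infected) = 19.750 − 19.370 = 0.380
ΔΔCt = 0.380 − 3.840 = -3.460
Fold change = 2^(−(-3.460)) = 2^3.460 = 11.0043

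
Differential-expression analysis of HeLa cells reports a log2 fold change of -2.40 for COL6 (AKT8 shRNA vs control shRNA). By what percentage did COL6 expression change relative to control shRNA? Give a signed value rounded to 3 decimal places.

-81.054%

Fold change = 2^(-2.40) = 0.1895
Percent change = (FC − 1) × 100% = (0.1895 − 1) × 100 = -81.054%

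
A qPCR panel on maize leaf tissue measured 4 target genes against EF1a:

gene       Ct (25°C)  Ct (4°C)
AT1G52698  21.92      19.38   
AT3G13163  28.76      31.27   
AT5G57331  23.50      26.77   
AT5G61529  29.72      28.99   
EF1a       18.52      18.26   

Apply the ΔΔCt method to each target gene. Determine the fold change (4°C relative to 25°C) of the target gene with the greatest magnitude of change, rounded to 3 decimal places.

AT1G52698: ΔΔCt = (19.38−18.26) − (21.92−18.52) = 1.12 − 3.40 = -2.28; fold change = 2^2.28 = 4.857
AT3G13163: ΔΔCt = (31.27−18.26) − (28.76−18.52) = 13.01 − 10.24 = 2.77; fold change = 2^-2.77 = 0.147
AT5G57331: ΔΔCt = (26.77−18.26) − (23.50−18.52) = 8.51 − 4.98 = 3.53; fold change = 2^-3.53 = 0.087
AT5G61529: ΔΔCt = (28.99−18.26) − (29.72−18.52) = 10.73 − 11.20 = -0.47; fold change = 2^0.47 = 1.385
AT5G57331 has the largest |ΔΔCt| = 3.53.

0.087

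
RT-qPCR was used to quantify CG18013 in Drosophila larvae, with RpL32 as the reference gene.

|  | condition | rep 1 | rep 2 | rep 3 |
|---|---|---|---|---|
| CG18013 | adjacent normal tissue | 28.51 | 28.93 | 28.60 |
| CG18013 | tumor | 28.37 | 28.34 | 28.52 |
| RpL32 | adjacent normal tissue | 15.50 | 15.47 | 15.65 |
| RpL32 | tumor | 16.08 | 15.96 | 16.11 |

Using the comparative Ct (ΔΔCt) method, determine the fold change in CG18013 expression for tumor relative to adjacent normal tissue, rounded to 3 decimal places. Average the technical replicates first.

Mean Ct: CG18013 adjacent normal tissue 28.680; CG18013 tumor 28.410; RpL32 adjacent normal tissue 15.540; RpL32 tumor 16.050
ΔCt(adjacent normal tissue) = 28.680 − 15.540 = 13.140
ΔCt(tumor) = 28.410 − 16.050 = 12.360
ΔΔCt = 12.360 − 13.140 = -0.780
Fold change = 2^(−(-0.780)) = 2^0.780 = 1.7171

1.717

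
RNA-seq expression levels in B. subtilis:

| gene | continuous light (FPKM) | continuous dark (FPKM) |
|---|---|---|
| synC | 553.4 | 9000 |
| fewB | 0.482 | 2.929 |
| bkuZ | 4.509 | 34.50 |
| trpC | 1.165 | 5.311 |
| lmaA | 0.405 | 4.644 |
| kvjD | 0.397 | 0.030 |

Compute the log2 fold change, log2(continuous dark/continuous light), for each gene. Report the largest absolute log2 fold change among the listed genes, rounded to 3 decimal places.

4.024

log2(9000/553.4) = 4.024  (synC)
log2(2.929/0.482) = 2.603  (fewB)
log2(34.50/4.509) = 2.936  (bkuZ)
log2(5.311/1.165) = 2.189  (trpC)
log2(4.644/0.405) = 3.519  (lmaA)
log2(0.030/0.397) = -3.726  (kvjD)
The largest magnitude belongs to synC.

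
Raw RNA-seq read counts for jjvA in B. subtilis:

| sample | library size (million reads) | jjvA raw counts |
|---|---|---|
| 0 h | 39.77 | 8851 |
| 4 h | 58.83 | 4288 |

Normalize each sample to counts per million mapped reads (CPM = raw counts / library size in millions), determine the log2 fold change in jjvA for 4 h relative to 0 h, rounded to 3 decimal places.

-1.610

CPM(0 h) = 8851 / 39.77 = 222.5547
CPM(4 h) = 4288 / 58.83 = 72.8880
Fold change = 72.8880 / 222.5547 = 0.32751
log2(0.32751) = -1.6104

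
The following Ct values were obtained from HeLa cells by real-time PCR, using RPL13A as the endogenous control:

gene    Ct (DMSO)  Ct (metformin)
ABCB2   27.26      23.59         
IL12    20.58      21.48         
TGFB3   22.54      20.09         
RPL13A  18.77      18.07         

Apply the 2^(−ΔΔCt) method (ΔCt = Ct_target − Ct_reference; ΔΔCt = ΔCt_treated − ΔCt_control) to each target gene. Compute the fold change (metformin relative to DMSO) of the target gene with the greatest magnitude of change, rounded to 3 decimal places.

7.835

ABCB2: ΔΔCt = (23.59−18.07) − (27.26−18.77) = 5.52 − 8.49 = -2.97; fold change = 2^2.97 = 7.835
IL12: ΔΔCt = (21.48−18.07) − (20.58−18.77) = 3.41 − 1.81 = 1.60; fold change = 2^-1.60 = 0.330
TGFB3: ΔΔCt = (20.09−18.07) − (22.54−18.77) = 2.02 − 3.77 = -1.75; fold change = 2^1.75 = 3.364
ABCB2 has the largest |ΔΔCt| = 2.97.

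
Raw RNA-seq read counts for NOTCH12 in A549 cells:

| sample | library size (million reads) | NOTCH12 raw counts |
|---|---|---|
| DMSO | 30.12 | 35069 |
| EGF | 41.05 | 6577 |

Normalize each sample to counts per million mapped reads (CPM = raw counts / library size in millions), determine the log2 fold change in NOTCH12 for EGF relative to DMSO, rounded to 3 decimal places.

-2.861

CPM(DMSO) = 35069 / 30.12 = 1164.3094
CPM(EGF) = 6577 / 41.05 = 160.2192
Fold change = 160.2192 / 1164.3094 = 0.13761
log2(0.13761) = -2.8614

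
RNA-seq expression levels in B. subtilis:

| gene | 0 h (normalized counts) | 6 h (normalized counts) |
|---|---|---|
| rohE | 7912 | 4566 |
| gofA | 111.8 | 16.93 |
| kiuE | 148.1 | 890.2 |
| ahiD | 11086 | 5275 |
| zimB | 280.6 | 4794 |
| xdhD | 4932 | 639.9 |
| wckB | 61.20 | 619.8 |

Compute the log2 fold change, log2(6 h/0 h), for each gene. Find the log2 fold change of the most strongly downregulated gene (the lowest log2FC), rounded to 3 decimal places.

-2.946

log2(4566/7912) = -0.793  (rohE)
log2(16.93/111.8) = -2.723  (gofA)
log2(890.2/148.1) = 2.588  (kiuE)
log2(5275/11086) = -1.071  (ahiD)
log2(4794/280.6) = 4.095  (zimB)
log2(639.9/4932) = -2.946  (xdhD)
log2(619.8/61.20) = 3.340  (wckB)
xdhD is most strongly downregulated.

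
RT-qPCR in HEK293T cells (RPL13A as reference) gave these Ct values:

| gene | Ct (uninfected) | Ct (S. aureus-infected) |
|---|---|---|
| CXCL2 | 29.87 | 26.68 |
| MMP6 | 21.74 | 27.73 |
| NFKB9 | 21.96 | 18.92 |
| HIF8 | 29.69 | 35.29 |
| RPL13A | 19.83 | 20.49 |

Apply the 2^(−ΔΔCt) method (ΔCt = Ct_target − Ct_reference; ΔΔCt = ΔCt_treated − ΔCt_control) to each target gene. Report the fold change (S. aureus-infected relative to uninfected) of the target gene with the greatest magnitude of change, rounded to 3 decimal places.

CXCL2: ΔΔCt = (26.68−20.49) − (29.87−19.83) = 6.19 − 10.04 = -3.85; fold change = 2^3.85 = 14.420
MMP6: ΔΔCt = (27.73−20.49) − (21.74−19.83) = 7.24 − 1.91 = 5.33; fold change = 2^-5.33 = 0.025
NFKB9: ΔΔCt = (18.92−20.49) − (21.96−19.83) = -1.57 − 2.13 = -3.70; fold change = 2^3.70 = 12.996
HIF8: ΔΔCt = (35.29−20.49) − (29.69−19.83) = 14.80 − 9.86 = 4.94; fold change = 2^-4.94 = 0.033
MMP6 has the largest |ΔΔCt| = 5.33.

0.025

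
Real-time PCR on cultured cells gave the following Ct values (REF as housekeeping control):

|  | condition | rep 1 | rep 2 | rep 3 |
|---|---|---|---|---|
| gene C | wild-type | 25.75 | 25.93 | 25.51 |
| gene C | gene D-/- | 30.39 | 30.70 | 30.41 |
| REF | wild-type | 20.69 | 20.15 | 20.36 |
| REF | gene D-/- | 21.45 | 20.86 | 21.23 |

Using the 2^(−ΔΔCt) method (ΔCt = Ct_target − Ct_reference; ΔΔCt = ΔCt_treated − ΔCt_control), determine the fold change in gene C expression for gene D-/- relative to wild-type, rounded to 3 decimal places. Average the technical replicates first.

Mean Ct: gene C wild-type 25.730; gene C gene D-/- 30.500; REF wild-type 20.400; REF gene D-/- 21.180
ΔCt(wild-type) = 25.730 − 20.400 = 5.330
ΔCt(gene D-/-) = 30.500 − 21.180 = 9.320
ΔΔCt = 9.320 − 5.330 = 3.990
Fold change = 2^(−3.990) = 0.0629

0.063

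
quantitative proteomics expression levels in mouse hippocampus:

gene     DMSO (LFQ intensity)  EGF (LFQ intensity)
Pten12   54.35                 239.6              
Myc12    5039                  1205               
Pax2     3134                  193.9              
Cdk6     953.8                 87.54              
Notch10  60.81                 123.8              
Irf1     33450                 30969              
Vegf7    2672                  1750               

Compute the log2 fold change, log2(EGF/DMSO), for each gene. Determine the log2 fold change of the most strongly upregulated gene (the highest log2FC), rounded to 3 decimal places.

2.140

log2(239.6/54.35) = 2.140  (Pten12)
log2(1205/5039) = -2.064  (Myc12)
log2(193.9/3134) = -4.015  (Pax2)
log2(87.54/953.8) = -3.446  (Cdk6)
log2(123.8/60.81) = 1.026  (Notch10)
log2(30969/33450) = -0.111  (Irf1)
log2(1750/2672) = -0.611  (Vegf7)
Pten12 is most strongly upregulated.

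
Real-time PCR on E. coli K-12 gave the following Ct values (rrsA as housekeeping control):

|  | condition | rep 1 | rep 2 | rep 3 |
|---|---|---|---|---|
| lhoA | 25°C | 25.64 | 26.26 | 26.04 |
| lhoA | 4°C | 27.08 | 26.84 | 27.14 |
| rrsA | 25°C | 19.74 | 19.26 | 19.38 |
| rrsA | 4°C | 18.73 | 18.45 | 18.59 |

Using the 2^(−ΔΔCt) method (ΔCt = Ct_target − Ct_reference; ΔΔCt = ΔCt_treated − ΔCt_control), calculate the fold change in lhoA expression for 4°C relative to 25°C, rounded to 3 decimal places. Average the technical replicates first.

0.266

Mean Ct: lhoA 25°C 25.980; lhoA 4°C 27.020; rrsA 25°C 19.460; rrsA 4°C 18.590
ΔCt(25°C) = 25.980 − 19.460 = 6.520
ΔCt(4°C) = 27.020 − 18.590 = 8.430
ΔΔCt = 8.430 − 6.520 = 1.910
Fold change = 2^(−1.910) = 0.2661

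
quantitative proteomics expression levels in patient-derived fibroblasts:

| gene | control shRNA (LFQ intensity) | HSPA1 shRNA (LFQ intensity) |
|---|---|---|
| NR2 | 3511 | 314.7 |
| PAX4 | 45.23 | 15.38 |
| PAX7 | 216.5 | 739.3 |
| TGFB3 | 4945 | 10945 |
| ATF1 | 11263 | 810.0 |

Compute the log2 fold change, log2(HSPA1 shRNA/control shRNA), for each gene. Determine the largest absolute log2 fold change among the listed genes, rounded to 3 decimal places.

3.798

log2(314.7/3511) = -3.480  (NR2)
log2(15.38/45.23) = -1.556  (PAX4)
log2(739.3/216.5) = 1.772  (PAX7)
log2(10945/4945) = 1.146  (TGFB3)
log2(810.0/11263) = -3.798  (ATF1)
The largest magnitude belongs to ATF1.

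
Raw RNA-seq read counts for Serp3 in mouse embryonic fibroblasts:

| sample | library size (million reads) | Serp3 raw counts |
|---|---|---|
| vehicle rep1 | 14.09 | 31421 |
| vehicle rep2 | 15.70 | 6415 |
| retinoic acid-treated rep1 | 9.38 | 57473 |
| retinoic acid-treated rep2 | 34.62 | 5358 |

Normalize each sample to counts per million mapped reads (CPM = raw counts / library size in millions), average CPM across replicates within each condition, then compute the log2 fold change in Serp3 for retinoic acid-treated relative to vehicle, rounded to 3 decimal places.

CPM(vehicle rep1) = 31421 / 14.09 = 2230.0213
CPM(vehicle rep2) = 6415 / 15.70 = 408.5987
CPM(retinoic acid-treated rep1) = 57473 / 9.38 = 6127.1855
CPM(retinoic acid-treated rep2) = 5358 / 34.62 = 154.7660
mean CPM(vehicle) = 1319.3100; mean CPM(retinoic acid-treated) = 3140.9758
Fold change = 3140.9758 / 1319.3100 = 2.38077
log2(2.38077) = 1.2514

1.251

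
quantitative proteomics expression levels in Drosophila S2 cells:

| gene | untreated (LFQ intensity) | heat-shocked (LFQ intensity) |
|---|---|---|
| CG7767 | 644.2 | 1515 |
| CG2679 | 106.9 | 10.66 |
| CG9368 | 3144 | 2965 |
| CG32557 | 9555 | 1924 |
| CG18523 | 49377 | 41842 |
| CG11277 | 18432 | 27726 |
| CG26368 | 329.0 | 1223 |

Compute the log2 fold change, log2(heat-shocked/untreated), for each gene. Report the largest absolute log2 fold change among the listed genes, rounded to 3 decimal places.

3.326

log2(1515/644.2) = 1.234  (CG7767)
log2(10.66/106.9) = -3.326  (CG2679)
log2(2965/3144) = -0.085  (CG9368)
log2(1924/9555) = -2.312  (CG32557)
log2(41842/49377) = -0.239  (CG18523)
log2(27726/18432) = 0.589  (CG11277)
log2(1223/329.0) = 1.894  (CG26368)
The largest magnitude belongs to CG2679.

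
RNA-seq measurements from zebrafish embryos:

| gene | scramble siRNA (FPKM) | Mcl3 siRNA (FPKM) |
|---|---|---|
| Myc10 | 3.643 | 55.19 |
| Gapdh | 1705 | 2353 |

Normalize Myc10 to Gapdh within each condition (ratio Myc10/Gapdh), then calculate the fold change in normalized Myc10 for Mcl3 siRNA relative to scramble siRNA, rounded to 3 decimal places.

10.978

Myc10/Gapdh (scramble siRNA) = 3.643 / 1705 = 0.0021367
Myc10/Gapdh (Mcl3 siRNA) = 55.19 / 2353 = 0.023455
Fold change = 0.023455 / 0.0021367 = 10.9775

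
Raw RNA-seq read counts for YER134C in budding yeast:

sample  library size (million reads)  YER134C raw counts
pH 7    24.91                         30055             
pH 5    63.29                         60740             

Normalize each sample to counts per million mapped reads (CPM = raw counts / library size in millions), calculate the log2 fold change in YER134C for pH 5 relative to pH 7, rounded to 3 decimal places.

-0.330

CPM(pH 7) = 30055 / 24.91 = 1206.5436
CPM(pH 5) = 60740 / 63.29 = 959.7093
Fold change = 959.7093 / 1206.5436 = 0.79542
log2(0.79542) = -0.3302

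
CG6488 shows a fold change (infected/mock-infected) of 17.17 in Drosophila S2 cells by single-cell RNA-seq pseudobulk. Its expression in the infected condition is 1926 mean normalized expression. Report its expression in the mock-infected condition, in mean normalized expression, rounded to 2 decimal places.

112.17

mock-infected expression = 1926 / 17.17 = 112.17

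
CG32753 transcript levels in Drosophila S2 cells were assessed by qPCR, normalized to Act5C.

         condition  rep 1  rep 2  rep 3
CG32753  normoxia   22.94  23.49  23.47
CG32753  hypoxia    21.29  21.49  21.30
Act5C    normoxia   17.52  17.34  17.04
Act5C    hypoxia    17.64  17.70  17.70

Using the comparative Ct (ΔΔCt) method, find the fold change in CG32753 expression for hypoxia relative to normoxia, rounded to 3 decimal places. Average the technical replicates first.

Mean Ct: CG32753 normoxia 23.300; CG32753 hypoxia 21.360; Act5C normoxia 17.300; Act5C hypoxia 17.680
ΔCt(normoxia) = 23.300 − 17.300 = 6.000
ΔCt(hypoxia) = 21.360 − 17.680 = 3.680
ΔΔCt = 3.680 − 6.000 = -2.320
Fold change = 2^(−(-2.320)) = 2^2.320 = 4.9933

4.993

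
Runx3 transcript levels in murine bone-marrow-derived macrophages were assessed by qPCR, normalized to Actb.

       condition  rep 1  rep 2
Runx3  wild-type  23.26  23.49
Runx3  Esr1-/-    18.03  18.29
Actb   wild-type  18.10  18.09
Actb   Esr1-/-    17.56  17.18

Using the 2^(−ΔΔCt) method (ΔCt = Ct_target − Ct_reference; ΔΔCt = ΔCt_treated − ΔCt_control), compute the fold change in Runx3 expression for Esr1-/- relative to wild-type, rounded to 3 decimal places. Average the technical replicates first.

22.471

Mean Ct: Runx3 wild-type 23.375; Runx3 Esr1-/- 18.160; Actb wild-type 18.095; Actb Esr1-/- 17.370
ΔCt(wild-type) = 23.375 − 18.095 = 5.280
ΔCt(Esr1-/-) = 18.160 − 17.370 = 0.790
ΔΔCt = 0.790 − 5.280 = -4.490
Fold change = 2^(−(-4.490)) = 2^4.490 = 22.4711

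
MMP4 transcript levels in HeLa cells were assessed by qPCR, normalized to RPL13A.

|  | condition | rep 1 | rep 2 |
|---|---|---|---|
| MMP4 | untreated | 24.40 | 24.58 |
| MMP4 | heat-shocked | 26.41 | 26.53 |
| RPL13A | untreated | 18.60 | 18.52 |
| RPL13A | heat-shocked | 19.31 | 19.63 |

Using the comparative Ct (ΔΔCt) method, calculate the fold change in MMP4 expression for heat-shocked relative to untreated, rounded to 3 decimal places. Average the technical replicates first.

Mean Ct: MMP4 untreated 24.490; MMP4 heat-shocked 26.470; RPL13A untreated 18.560; RPL13A heat-shocked 19.470
ΔCt(untreated) = 24.490 − 18.560 = 5.930
ΔCt(heat-shocked) = 26.470 − 19.470 = 7.000
ΔΔCt = 7.000 − 5.930 = 1.070
Fold change = 2^(−1.070) = 0.4763

0.476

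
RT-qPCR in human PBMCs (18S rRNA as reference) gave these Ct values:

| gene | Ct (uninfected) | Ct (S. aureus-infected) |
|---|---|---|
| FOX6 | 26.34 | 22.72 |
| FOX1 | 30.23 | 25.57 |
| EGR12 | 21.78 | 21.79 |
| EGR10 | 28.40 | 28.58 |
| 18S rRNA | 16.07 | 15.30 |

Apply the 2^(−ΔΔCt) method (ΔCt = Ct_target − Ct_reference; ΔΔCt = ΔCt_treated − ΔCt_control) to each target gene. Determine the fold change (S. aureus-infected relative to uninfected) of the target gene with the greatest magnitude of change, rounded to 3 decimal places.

14.825

FOX6: ΔΔCt = (22.72−15.30) − (26.34−16.07) = 7.42 − 10.27 = -2.85; fold change = 2^2.85 = 7.210
FOX1: ΔΔCt = (25.57−15.30) − (30.23−16.07) = 10.27 − 14.16 = -3.89; fold change = 2^3.89 = 14.825
EGR12: ΔΔCt = (21.79−15.30) − (21.78−16.07) = 6.49 − 5.71 = 0.78; fold change = 2^-0.78 = 0.582
EGR10: ΔΔCt = (28.58−15.30) − (28.40−16.07) = 13.28 − 12.33 = 0.95; fold change = 2^-0.95 = 0.518
FOX1 has the largest |ΔΔCt| = 3.89.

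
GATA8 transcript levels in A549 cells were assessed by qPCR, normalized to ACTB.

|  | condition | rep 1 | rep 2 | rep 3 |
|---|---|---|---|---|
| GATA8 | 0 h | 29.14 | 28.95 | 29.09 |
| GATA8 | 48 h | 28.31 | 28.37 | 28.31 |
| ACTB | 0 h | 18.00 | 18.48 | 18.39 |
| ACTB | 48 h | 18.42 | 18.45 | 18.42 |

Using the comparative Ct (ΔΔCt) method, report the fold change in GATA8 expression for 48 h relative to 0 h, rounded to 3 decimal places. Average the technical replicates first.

1.828

Mean Ct: GATA8 0 h 29.060; GATA8 48 h 28.330; ACTB 0 h 18.290; ACTB 48 h 18.430
ΔCt(0 h) = 29.060 − 18.290 = 10.770
ΔCt(48 h) = 28.330 − 18.430 = 9.900
ΔΔCt = 9.900 − 10.770 = -0.870
Fold change = 2^(−(-0.870)) = 2^0.870 = 1.8277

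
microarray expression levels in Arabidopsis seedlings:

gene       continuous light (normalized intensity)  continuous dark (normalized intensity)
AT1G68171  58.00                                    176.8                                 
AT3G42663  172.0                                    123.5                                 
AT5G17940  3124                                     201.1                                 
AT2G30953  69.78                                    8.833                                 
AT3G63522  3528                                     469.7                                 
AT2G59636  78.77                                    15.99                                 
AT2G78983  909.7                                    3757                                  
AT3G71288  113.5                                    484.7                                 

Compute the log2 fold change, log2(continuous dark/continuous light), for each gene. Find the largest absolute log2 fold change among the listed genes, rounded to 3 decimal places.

log2(176.8/58.00) = 1.608  (AT1G68171)
log2(123.5/172.0) = -0.478  (AT3G42663)
log2(201.1/3124) = -3.957  (AT5G17940)
log2(8.833/69.78) = -2.982  (AT2G30953)
log2(469.7/3528) = -2.909  (AT3G63522)
log2(15.99/78.77) = -2.300  (AT2G59636)
log2(3757/909.7) = 2.046  (AT2G78983)
log2(484.7/113.5) = 2.094  (AT3G71288)
The largest magnitude belongs to AT5G17940.

3.957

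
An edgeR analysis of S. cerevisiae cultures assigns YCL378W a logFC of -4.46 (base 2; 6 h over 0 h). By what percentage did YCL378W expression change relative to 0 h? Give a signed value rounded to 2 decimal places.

Fold change = 2^(-4.46) = 0.0454
Percent change = (FC − 1) × 100% = (0.0454 − 1) × 100 = -95.46%

-95.46%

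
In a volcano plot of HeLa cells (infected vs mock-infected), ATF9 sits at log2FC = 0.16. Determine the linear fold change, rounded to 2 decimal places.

1.12

Fold change = 2^(0.16) = 1.117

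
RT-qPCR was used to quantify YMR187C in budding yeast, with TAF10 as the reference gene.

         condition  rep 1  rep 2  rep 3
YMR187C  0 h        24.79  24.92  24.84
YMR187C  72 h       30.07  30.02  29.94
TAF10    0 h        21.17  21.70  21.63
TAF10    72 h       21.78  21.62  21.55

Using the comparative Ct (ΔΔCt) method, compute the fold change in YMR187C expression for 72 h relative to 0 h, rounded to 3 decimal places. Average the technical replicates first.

Mean Ct: YMR187C 0 h 24.850; YMR187C 72 h 30.010; TAF10 0 h 21.500; TAF10 72 h 21.650
ΔCt(0 h) = 24.850 − 21.500 = 3.350
ΔCt(72 h) = 30.010 − 21.650 = 8.360
ΔΔCt = 8.360 − 3.350 = 5.010
Fold change = 2^(−5.010) = 0.0310

0.031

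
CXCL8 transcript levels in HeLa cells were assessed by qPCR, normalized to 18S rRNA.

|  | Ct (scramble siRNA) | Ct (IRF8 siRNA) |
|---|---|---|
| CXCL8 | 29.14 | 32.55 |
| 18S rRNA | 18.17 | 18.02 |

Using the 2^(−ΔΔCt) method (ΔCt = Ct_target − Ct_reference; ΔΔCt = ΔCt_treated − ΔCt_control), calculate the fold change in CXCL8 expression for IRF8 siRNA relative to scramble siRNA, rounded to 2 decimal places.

0.08

ΔCt(scramble siRNA) = 29.140 − 18.170 = 10.970
ΔCt(IRF8 siRNA) = 32.550 − 18.020 = 14.530
ΔΔCt = 14.530 − 10.970 = 3.560
Fold change = 2^(−3.560) = 0.085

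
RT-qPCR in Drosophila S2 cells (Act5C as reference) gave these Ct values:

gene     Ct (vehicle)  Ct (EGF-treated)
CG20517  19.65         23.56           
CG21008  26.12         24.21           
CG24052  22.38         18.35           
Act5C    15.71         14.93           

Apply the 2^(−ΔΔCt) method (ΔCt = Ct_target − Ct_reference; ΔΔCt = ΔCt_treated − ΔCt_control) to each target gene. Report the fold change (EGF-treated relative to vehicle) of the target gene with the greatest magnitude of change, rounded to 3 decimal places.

CG20517: ΔΔCt = (23.56−14.93) − (19.65−15.71) = 8.63 − 3.94 = 4.69; fold change = 2^-4.69 = 0.039
CG21008: ΔΔCt = (24.21−14.93) − (26.12−15.71) = 9.28 − 10.41 = -1.13; fold change = 2^1.13 = 2.189
CG24052: ΔΔCt = (18.35−14.93) − (22.38−15.71) = 3.42 − 6.67 = -3.25; fold change = 2^3.25 = 9.514
CG20517 has the largest |ΔΔCt| = 4.69.

0.039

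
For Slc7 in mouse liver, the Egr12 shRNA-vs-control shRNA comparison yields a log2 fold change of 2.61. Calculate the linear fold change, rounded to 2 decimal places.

Fold change = 2^(2.61) = 6.105

6.11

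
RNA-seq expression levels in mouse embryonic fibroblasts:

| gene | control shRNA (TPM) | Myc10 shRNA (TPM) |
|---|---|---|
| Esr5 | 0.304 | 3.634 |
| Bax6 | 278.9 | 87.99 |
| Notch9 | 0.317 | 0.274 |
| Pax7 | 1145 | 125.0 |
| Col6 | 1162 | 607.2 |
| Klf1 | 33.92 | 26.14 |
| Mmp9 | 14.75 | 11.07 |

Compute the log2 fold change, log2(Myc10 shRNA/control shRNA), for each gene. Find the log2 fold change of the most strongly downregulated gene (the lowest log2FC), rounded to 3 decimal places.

-3.195

log2(3.634/0.304) = 3.579  (Esr5)
log2(87.99/278.9) = -1.664  (Bax6)
log2(0.274/0.317) = -0.210  (Notch9)
log2(125.0/1145) = -3.195  (Pax7)
log2(607.2/1162) = -0.936  (Col6)
log2(26.14/33.92) = -0.376  (Klf1)
log2(11.07/14.75) = -0.414  (Mmp9)
Pax7 is most strongly downregulated.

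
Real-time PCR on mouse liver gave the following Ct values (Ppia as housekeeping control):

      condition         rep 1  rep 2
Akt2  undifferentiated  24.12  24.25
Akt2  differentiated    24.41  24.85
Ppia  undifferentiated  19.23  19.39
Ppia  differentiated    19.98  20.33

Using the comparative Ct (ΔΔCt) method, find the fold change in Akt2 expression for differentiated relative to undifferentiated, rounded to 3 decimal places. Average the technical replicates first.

Mean Ct: Akt2 undifferentiated 24.185; Akt2 differentiated 24.630; Ppia undifferentiated 19.310; Ppia differentiated 20.155
ΔCt(undifferentiated) = 24.185 − 19.310 = 4.875
ΔCt(differentiated) = 24.630 − 20.155 = 4.475
ΔΔCt = 4.475 − 4.875 = -0.400
Fold change = 2^(−(-0.400)) = 2^0.400 = 1.3195

1.320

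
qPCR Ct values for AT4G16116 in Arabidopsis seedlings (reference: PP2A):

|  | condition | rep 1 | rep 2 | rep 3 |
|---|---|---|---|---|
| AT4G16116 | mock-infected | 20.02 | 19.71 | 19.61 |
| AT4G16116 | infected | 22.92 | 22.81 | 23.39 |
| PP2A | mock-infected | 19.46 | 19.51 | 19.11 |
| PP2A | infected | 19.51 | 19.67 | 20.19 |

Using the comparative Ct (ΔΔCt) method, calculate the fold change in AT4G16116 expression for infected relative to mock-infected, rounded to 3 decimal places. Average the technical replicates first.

0.141

Mean Ct: AT4G16116 mock-infected 19.780; AT4G16116 infected 23.040; PP2A mock-infected 19.360; PP2A infected 19.790
ΔCt(mock-infected) = 19.780 − 19.360 = 0.420
ΔCt(infected) = 23.040 − 19.790 = 3.250
ΔΔCt = 3.250 − 0.420 = 2.830
Fold change = 2^(−2.830) = 0.1406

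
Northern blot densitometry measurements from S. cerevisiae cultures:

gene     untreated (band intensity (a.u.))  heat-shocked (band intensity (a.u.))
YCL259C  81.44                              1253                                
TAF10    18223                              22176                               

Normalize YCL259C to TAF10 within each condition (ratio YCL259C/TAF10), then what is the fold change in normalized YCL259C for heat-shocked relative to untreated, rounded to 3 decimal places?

YCL259C/TAF10 (untreated) = 81.44 / 18223 = 0.0044691
YCL259C/TAF10 (heat-shocked) = 1253 / 22176 = 0.056503
Fold change = 0.056503 / 0.0044691 = 12.6430

12.643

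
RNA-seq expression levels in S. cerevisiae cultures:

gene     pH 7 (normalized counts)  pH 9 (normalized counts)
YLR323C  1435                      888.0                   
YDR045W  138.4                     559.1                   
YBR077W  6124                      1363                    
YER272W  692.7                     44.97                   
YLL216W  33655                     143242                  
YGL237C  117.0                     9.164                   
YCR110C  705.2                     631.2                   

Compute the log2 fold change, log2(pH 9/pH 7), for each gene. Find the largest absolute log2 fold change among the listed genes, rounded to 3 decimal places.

log2(888.0/1435) = -0.692  (YLR323C)
log2(559.1/138.4) = 2.014  (YDR045W)
log2(1363/6124) = -2.168  (YBR077W)
log2(44.97/692.7) = -3.945  (YER272W)
log2(143242/33655) = 2.090  (YLL216W)
log2(9.164/117.0) = -3.674  (YGL237C)
log2(631.2/705.2) = -0.160  (YCR110C)
The largest magnitude belongs to YER272W.

3.945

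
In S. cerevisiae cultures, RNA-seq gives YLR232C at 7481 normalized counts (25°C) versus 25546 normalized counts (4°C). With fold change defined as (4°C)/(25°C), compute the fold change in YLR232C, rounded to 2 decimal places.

3.41

Fold change = 25546 / 7481 = 3.415
YLR232C is upregulated.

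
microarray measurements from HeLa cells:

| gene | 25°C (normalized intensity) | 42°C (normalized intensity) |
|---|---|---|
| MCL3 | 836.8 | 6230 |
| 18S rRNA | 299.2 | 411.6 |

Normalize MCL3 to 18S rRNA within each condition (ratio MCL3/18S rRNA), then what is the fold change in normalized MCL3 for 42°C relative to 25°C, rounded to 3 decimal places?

MCL3/18S rRNA (25°C) = 836.8 / 299.2 = 2.7968
MCL3/18S rRNA (42°C) = 6230 / 411.6 = 15.136
Fold change = 15.136 / 2.7968 = 5.4119

5.412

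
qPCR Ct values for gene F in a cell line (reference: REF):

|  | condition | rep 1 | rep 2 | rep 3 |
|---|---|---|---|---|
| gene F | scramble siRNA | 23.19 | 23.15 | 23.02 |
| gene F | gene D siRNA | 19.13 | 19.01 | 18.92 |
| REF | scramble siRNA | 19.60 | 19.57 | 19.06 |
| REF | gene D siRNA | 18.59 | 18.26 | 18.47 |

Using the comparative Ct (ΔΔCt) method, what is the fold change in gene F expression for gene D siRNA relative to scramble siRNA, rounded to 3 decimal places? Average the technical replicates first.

8.754

Mean Ct: gene F scramble siRNA 23.120; gene F gene D siRNA 19.020; REF scramble siRNA 19.410; REF gene D siRNA 18.440
ΔCt(scramble siRNA) = 23.120 − 19.410 = 3.710
ΔCt(gene D siRNA) = 19.020 − 18.440 = 0.580
ΔΔCt = 0.580 − 3.710 = -3.130
Fold change = 2^(−(-3.130)) = 2^3.130 = 8.7543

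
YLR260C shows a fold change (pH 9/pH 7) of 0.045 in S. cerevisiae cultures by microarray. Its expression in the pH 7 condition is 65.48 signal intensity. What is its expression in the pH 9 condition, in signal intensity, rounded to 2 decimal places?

pH 9 expression = 65.48 × 0.045 = 2.95

2.95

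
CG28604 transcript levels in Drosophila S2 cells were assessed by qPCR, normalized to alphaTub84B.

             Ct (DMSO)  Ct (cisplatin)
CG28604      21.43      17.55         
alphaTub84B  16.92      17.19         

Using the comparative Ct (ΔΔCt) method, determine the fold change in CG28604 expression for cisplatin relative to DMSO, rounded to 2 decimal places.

17.75

ΔCt(DMSO) = 21.430 − 16.920 = 4.510
ΔCt(cisplatin) = 17.550 − 17.190 = 0.360
ΔΔCt = 0.360 − 4.510 = -4.150
Fold change = 2^(−(-4.150)) = 2^4.150 = 17.753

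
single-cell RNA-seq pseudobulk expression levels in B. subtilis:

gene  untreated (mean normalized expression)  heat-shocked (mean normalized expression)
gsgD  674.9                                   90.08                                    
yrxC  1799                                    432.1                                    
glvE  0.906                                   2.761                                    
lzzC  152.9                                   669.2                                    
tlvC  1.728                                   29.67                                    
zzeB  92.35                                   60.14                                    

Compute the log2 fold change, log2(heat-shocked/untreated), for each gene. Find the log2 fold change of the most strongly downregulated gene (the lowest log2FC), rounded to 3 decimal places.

log2(90.08/674.9) = -2.905  (gsgD)
log2(432.1/1799) = -2.058  (yrxC)
log2(2.761/0.906) = 1.608  (glvE)
log2(669.2/152.9) = 2.130  (lzzC)
log2(29.67/1.728) = 4.102  (tlvC)
log2(60.14/92.35) = -0.619  (zzeB)
gsgD is most strongly downregulated.

-2.905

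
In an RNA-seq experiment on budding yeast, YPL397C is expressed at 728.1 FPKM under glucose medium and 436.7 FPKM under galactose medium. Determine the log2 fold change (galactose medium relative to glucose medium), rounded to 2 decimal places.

Fold change = 436.7 / 728.1 = 0.5998
log2(0.5998) = -0.737

-0.74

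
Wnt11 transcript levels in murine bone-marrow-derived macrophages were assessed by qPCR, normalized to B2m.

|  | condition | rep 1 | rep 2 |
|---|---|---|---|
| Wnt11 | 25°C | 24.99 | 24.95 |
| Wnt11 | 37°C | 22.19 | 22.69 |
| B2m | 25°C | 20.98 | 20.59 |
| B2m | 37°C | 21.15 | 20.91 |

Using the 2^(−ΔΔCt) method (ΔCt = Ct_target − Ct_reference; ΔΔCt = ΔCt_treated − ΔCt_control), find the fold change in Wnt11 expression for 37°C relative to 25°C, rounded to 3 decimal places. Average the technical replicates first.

Mean Ct: Wnt11 25°C 24.970; Wnt11 37°C 22.440; B2m 25°C 20.785; B2m 37°C 21.030
ΔCt(25°C) = 24.970 − 20.785 = 4.185
ΔCt(37°C) = 22.440 − 21.030 = 1.410
ΔΔCt = 1.410 − 4.185 = -2.775
Fold change = 2^(−(-2.775)) = 2^2.775 = 6.8448

6.845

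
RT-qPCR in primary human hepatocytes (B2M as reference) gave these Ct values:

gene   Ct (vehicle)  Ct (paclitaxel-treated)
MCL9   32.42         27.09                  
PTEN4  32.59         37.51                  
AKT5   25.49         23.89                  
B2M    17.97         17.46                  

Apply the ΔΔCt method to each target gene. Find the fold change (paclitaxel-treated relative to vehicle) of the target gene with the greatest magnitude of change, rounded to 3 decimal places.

MCL9: ΔΔCt = (27.09−17.46) − (32.42−17.97) = 9.63 − 14.45 = -4.82; fold change = 2^4.82 = 28.246
PTEN4: ΔΔCt = (37.51−17.46) − (32.59−17.97) = 20.05 − 14.62 = 5.43; fold change = 2^-5.43 = 0.023
AKT5: ΔΔCt = (23.89−17.46) − (25.49−17.97) = 6.43 − 7.52 = -1.09; fold change = 2^1.09 = 2.129
PTEN4 has the largest |ΔΔCt| = 5.43.

0.023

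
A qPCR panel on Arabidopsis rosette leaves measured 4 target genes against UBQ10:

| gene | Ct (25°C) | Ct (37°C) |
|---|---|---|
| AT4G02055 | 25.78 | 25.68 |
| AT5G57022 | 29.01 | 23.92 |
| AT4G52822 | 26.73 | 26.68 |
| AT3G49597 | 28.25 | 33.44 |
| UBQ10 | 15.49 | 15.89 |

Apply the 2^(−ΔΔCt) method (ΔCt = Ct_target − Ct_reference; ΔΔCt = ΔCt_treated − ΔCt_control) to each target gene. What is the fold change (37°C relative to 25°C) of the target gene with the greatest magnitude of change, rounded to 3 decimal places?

44.942

AT4G02055: ΔΔCt = (25.68−15.89) − (25.78−15.49) = 9.79 − 10.29 = -0.50; fold change = 2^0.50 = 1.414
AT5G57022: ΔΔCt = (23.92−15.89) − (29.01−15.49) = 8.03 − 13.52 = -5.49; fold change = 2^5.49 = 44.942
AT4G52822: ΔΔCt = (26.68−15.89) − (26.73−15.49) = 10.79 − 11.24 = -0.45; fold change = 2^0.45 = 1.366
AT3G49597: ΔΔCt = (33.44−15.89) − (28.25−15.49) = 17.55 − 12.76 = 4.79; fold change = 2^-4.79 = 0.036
AT5G57022 has the largest |ΔΔCt| = 5.49.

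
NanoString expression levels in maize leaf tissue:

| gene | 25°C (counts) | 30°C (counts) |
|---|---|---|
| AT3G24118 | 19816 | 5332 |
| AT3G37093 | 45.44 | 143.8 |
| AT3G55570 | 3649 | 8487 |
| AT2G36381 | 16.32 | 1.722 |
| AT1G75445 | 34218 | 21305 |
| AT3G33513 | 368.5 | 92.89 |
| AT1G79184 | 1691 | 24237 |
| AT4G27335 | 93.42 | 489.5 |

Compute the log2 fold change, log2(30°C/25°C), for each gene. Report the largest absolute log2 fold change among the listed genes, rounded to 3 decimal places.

log2(5332/19816) = -1.894  (AT3G24118)
log2(143.8/45.44) = 1.662  (AT3G37093)
log2(8487/3649) = 1.218  (AT3G55570)
log2(1.722/16.32) = -3.244  (AT2G36381)
log2(21305/34218) = -0.684  (AT1G75445)
log2(92.89/368.5) = -1.988  (AT3G33513)
log2(24237/1691) = 3.841  (AT1G79184)
log2(489.5/93.42) = 2.390  (AT4G27335)
The largest magnitude belongs to AT1G79184.

3.841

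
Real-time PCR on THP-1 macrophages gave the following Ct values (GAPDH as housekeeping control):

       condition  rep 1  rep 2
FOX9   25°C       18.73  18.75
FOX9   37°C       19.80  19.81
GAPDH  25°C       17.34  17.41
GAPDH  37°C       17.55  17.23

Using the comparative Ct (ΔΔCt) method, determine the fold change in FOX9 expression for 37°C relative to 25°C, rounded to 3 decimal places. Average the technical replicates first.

Mean Ct: FOX9 25°C 18.740; FOX9 37°C 19.805; GAPDH 25°C 17.375; GAPDH 37°C 17.390
ΔCt(25°C) = 18.740 − 17.375 = 1.365
ΔCt(37°C) = 19.805 − 17.390 = 2.415
ΔΔCt = 2.415 − 1.365 = 1.050
Fold change = 2^(−1.050) = 0.4830

0.483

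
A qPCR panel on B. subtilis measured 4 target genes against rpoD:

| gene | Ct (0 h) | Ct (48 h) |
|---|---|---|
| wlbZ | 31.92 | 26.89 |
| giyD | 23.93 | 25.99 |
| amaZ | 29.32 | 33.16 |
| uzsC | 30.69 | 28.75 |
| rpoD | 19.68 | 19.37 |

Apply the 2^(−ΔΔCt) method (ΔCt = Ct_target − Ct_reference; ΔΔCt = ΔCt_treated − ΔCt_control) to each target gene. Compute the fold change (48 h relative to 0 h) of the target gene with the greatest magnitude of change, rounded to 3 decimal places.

26.355

wlbZ: ΔΔCt = (26.89−19.37) − (31.92−19.68) = 7.52 − 12.24 = -4.72; fold change = 2^4.72 = 26.355
giyD: ΔΔCt = (25.99−19.37) − (23.93−19.68) = 6.62 − 4.25 = 2.37; fold change = 2^-2.37 = 0.193
amaZ: ΔΔCt = (33.16−19.37) − (29.32−19.68) = 13.79 − 9.64 = 4.15; fold change = 2^-4.15 = 0.056
uzsC: ΔΔCt = (28.75−19.37) − (30.69−19.68) = 9.38 − 11.01 = -1.63; fold change = 2^1.63 = 3.095
wlbZ has the largest |ΔΔCt| = 4.72.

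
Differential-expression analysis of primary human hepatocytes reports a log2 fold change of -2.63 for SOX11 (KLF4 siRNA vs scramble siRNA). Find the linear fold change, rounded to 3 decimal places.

0.162

Fold change = 2^(-2.63) = 0.1615
That is, SOX11 drops to 16.2% of the scramble siRNA level.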